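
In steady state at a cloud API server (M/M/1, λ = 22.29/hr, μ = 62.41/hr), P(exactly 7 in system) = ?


ρ = 22.29/62.41 = 0.3572
P_n = (1−ρ)·ρ^n = (1 − 0.3572)·0.3572^7 = 0.6428·0.0007413 = 0.0004765

Final: 0.0004765


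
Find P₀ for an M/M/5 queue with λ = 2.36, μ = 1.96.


a = λ/μ = 2.36/1.96 = 1.2041; ρ = a/c = 0.2408
Σ_{k=0}^{4} a^k/k! (terms k=0..4) = 1.00000 + 1.20408 + 0.72491 + 0.29095 + 0.08758 = 3.30752
Tail: a^5/(5!(1−ρ)) = 2.53093/(120·0.7592) = 0.02778
P₀ = 1/(3.30752 + 0.02778) = 1/3.33530 = 0.299823

Final: 0.299823


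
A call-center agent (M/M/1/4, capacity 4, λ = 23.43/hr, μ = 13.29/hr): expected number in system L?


ρ = 23.43/13.29 = 1.7630
L = ρ[1 − (K+1)ρ^K + Kρ^(K+1)] / [(1−ρ)(1−ρ^(K+1))]
Numerator: 1.7630·(1 − 5·9.660269 + 4·17.030858) = 36.708917
Denominator: (-0.7630)·(-16.030858) = 12.231219
L = 36.708917/12.231219 = 3.0012

Final: 3.0012


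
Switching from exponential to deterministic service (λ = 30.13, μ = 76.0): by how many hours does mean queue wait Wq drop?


ρ = 30.13/76.0 = 0.3964
Wq(M/M/1) = ρ/(μ−λ) = 0.3964/45.87 = 0.008643 hr
Wq(M/D/1) = ρ/(2(μ−λ)) = 0.004321 hr
Savings = 0.008643 − 0.004321 = 0.004321 hr

Final: 0.004321 hr


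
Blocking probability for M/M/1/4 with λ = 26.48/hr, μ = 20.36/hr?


ρ = λ/μ = 26.48/20.36 = 1.3006
P_K = (1−ρ)ρ^K/(1−ρ^(K+1)) = (-0.3006·2.861283)/(1 − 3.721354)
= -0.860071/-2.721354 = 0.316045

Final: 0.316045


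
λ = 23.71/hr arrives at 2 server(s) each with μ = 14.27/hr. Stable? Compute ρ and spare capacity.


Total capacity cμ = 2·14.27 = 28.54/hr
ρ = λ/(cμ) = 23.71/28.54 = 0.8308
Stable ⇔ ρ < 1: YES
Spare capacity = cμ − λ = 28.54 − 23.71 = 4.83/hr

Final: ρ = 0.8308; stable; margin = 4.83/hr


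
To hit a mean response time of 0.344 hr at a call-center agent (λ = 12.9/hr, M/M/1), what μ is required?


W = 1/(μ−λ) ⇒ μ − λ = 1/W = 1/0.344 = 2.9070
μ = λ + 1/W = 12.9 + 2.9070 = 15.8070 per hr

Final: 15.8070 /hr


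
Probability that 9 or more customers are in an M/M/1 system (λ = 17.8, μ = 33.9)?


ρ = 17.8/33.9 = 0.5251
P(N ≥ n) = ρ^n = 0.5251^9 = 0.003034

Final: 0.003034


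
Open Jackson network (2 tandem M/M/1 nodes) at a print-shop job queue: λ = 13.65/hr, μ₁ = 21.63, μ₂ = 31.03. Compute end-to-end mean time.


Each node sees arrival rate λ = 13.65/hr (tandem ⇒ throughput preserved).
W₁ = 1/(μ₁−λ) = 1/(21.63−13.65) = 0.12531 hr
W₂ = 1/(μ₂−λ) = 1/(31.03−13.65) = 0.05754 hr
W_total = W₁ + W₂ = 0.12531 + 0.05754 = 0.18285 hr

Final: 0.18285 hr


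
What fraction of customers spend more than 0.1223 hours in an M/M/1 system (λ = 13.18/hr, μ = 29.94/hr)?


W ~ Exponential(μ−λ) for M/M/1.
μ − λ = 29.94 − 13.18 = 16.7600
P(W > t) = e^{−(μ−λ)t} = e^{−2.0497} = 0.128767

Final: 0.128767


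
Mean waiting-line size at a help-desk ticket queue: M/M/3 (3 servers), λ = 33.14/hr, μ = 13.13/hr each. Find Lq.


a = λ/μ = 2.5240; ρ = a/3 = 0.8413
P₀ = 0.042375
Lq = P₀·a^c·ρ / (c!·(1−ρ)²) = 0.042375·16.07916·0.8413/(6·0.02518)
= 3.79490

Final: 3.79490


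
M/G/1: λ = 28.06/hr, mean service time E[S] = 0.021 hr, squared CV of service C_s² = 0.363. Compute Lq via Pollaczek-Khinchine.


ρ = λ·E[S] = 28.06·0.021 = 0.5893
Lq = ρ²(1+C_s²)/(2(1−ρ)) = 0.3472·(1+0.363)/(2·0.4107)
= 0.3472·1.3630/0.8215 = 0.57612

Final: 0.57612


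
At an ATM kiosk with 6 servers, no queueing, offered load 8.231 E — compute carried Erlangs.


B(6,8.231) = 0.402130 (Erlang-B)
Carried load = a(1 − B) = 8.231·(1 − 0.402130) = 8.231·0.597870 = 4.9211 E

Final: 4.9211 Erlangs


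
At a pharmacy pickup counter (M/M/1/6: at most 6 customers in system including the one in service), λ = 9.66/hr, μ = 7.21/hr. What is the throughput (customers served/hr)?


ρ = 1.3398; P_K = (1−ρ)ρ^6/(1−ρ^7) = 0.291198
λ_eff = λ(1 − P_K) = 9.66·(1 − 0.291198) = 9.66·0.708802 = 6.8470 /hr

Final: 6.8470 /hr


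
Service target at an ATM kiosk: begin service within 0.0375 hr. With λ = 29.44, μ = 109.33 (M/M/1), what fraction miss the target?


ρ = 29.44/109.33 = 0.2693
P(Wq > t) = ρ·e^{−(μ−λ)t} = 0.2693·e^{−2.9959}
= 0.2693·0.049993 = 0.013462

Final: 0.013462


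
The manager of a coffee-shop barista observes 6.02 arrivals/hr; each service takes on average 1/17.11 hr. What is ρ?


ρ = λ/μ = 6.02/17.11 = 0.3518

Final: 0.3518


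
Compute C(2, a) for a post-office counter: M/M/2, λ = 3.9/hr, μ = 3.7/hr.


a = λ/μ = 1.0541; ρ = a/2 = 0.5270
P₀ = 0.309735 (from M/M/c formula)
C(c,a) = [a^c/(c!(1−ρ))]·P₀ = [1.11103/(2·0.4730)]·0.309735
= 1.17452·0.309735 = 0.363789

Final: 0.363789


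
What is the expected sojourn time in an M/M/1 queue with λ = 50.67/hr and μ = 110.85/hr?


W = 1/(μ−λ) = 1/(110.85 − 50.67) = 1/60.18 = 0.01662 hr

Final: 0.01662 hr


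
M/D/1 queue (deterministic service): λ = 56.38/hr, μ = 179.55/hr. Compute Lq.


ρ = 56.38/179.55 = 0.3140
M/D/1: Lq = ρ²/(2(1−ρ)) = 0.09860/(2·0.6860) = 0.07187

Final: 0.07187


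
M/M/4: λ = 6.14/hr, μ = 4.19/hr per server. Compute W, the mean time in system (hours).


a = 1.4654; ρ = 0.3663; P₀ = 0.229003
Lq = P₀·a^c·ρ/(c!(1−ρ)²) = 0.04015
Wq = Lq/λ = 0.04015/6.14 = 0.006538 hr
W = Wq + 1/μ = 0.006538 + 0.23866 = 0.24520 hr

Final: 0.24520 hr


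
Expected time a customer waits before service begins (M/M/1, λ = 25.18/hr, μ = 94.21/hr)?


ρ = 25.18/94.21 = 0.2673
Wq = ρ/(μ−λ) = 0.2673/(94.21 − 25.18) = 0.2673/69.03 = 0.003872 hr

Final: 0.003872 hr


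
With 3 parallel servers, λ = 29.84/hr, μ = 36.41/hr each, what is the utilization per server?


ρ = λ/(cμ) = 29.84/(3·36.41) = 29.84/109.23 = 0.2732

Final: 0.2732


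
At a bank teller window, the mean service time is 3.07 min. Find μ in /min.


μ = 1/(service time) in consistent units.
1 minute = 1 min, so μ = 1/3.07 = 0.3257 per minute

Final: 0.3257 /min


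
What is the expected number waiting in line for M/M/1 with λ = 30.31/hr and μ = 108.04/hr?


ρ = 30.31/108.04 = 0.2805
Lq = ρ²/(1−ρ) = 0.07871/0.7195 = 0.1094

Final: 0.1094


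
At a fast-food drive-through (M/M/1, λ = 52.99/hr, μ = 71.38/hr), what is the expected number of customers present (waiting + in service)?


ρ = λ/μ = 52.99/71.38 = 0.7424
L = ρ/(1−ρ) = 0.7424/(1 − 0.7424) = 0.7424/0.2576 = 2.8815

Final: 2.8815


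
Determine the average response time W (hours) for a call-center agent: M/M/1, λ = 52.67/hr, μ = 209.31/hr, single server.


W = 1/(μ−λ) = 1/(209.31 − 52.67) = 1/156.64 = 0.006384 hr

Final: 0.006384 hr


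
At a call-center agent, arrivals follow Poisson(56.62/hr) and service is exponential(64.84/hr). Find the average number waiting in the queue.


ρ = 56.62/64.84 = 0.8732
Lq = ρ²/(1−ρ) = 0.7625/0.1268 = 6.0149

Final: 6.0149


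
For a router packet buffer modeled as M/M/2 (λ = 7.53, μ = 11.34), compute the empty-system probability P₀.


a = λ/μ = 7.53/11.34 = 0.6640; ρ = a/c = 0.3320
Σ_{k=0}^{1} a^k/k! (terms k=0..1) = 1.00000 + 0.66402 = 1.66402
Tail: a^2/(2!(1−ρ)) = 0.44092/(2·0.6680) = 0.33004
P₀ = 1/(1.66402 + 0.33004) = 1/1.99406 = 0.501490

Final: 0.501490


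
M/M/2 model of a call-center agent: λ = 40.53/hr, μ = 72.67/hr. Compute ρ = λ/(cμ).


ρ = λ/(cμ) = 40.53/(2·72.67) = 40.53/145.34 = 0.2789

Final: 0.2789


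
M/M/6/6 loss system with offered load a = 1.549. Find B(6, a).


B(c,a) = (a^c/c!) / Σ_{k=0}^{c} a^k/k!
a^6/6! = 0.019186
Σ terms (k=0..6): 1.00000 + 1.54900 + 1.19970 + 0.61945 + 0.23988 + 0.07431 + 0.01919 = 4.701527
B = 0.019186/4.701527 = 0.004081

Final: 0.004081


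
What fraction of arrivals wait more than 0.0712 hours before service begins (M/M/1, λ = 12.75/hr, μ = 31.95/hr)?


ρ = 12.75/31.95 = 0.3991
P(Wq > t) = ρ·e^{−(μ−λ)t} = 0.3991·e^{−1.3670}
= 0.3991·0.254860 = 0.101705

Final: 0.101705


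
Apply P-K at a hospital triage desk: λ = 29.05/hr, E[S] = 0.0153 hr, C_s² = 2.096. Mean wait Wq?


ρ = λ·E[S] = 29.05·0.0153 = 0.4445
E[S²] = E[S]²(1+C_s²) = 0.0153²·(1+2.096) = 0.0007247
Wq = λ·E[S²]/(2(1−ρ)) = 29.05·0.0007247/(2·0.5555) = 0.01895 hr

Final: 0.01895 hr


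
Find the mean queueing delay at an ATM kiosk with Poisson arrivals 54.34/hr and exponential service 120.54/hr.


ρ = 54.34/120.54 = 0.4508
Wq = ρ/(μ−λ) = 0.4508/(120.54 − 54.34) = 0.4508/66.20 = 0.006810 hr

Final: 0.006810 hr


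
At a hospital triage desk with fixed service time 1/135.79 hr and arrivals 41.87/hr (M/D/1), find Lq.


ρ = 41.87/135.79 = 0.3083
M/D/1: Lq = ρ²/(2(1−ρ)) = 0.09508/(2·0.6917) = 0.06873

Final: 0.06873


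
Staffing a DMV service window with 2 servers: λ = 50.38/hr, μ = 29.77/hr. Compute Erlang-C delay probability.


a = λ/μ = 1.6923; ρ = a/2 = 0.8462
P₀ = 0.083333 (from M/M/c formula)
C(c,a) = [a^c/(c!(1−ρ))]·P₀ = [2.86391/(2·0.1538)]·0.083333
= 9.30769·0.083333 = 0.775641

Final: 0.775641


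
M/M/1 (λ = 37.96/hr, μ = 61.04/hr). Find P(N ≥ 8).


ρ = 37.96/61.04 = 0.6219
P(N ≥ n) = ρ^n = 0.6219^8 = 0.022371

Final: 0.022371


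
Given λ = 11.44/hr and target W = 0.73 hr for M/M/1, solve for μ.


W = 1/(μ−λ) ⇒ μ − λ = 1/W = 1/0.73 = 1.3699
μ = λ + 1/W = 11.44 + 1.3699 = 12.8099 per hr

Final: 12.8099 /hr


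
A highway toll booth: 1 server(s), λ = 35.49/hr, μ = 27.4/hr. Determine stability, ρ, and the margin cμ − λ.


Total capacity cμ = 1·27.4 = 27.40/hr
ρ = λ/(cμ) = 35.49/27.40 = 1.2953
Stable ⇔ ρ < 1: NO
Spare capacity = cμ − λ = 27.40 − 35.49 = -8.09/hr

Final: ρ = 1.2953; unstable; margin = -8.09/hr


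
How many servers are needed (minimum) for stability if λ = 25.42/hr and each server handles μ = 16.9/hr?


Stability requires cμ > λ ⇔ c > λ/μ.
λ/μ = 25.42/16.9 = 1.5041
Minimum integer c = ⌊1.5041⌋ + 1 = 2
Check: 2·16.9 = 33.80 > 25.42, while 1·16.9 = 16.90 ≤ 25.42

Final: 2 servers


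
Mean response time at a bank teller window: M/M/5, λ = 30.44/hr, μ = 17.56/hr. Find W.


a = 1.7335; ρ = 0.3467; P₀ = 0.176054
Lq = P₀·a^c·ρ/(c!(1−ρ)²) = 0.01865
Wq = Lq/λ = 0.01865/30.44 = 0.0006128 hr
W = Wq + 1/μ = 0.0006128 + 0.05695 = 0.05756 hr

Final: 0.05756 hr


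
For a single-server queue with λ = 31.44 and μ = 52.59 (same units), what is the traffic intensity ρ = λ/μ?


ρ = λ/μ = 31.44/52.59 = 0.5978

Final: 0.5978


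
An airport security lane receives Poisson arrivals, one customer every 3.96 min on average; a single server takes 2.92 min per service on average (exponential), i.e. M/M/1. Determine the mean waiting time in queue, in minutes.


λ = 60/3.96 = 15.1515 /hr
μ = 60/2.92 = 20.5479 /hr
ρ = λ/μ = 15.1515/20.5479 = 0.7374
Wq = ρ/(μ−λ) = 0.7374/(20.5479−15.1515) = 0.13664 hr
In minutes: 0.13664·60 = 8.198 min

Final: 8.198 min


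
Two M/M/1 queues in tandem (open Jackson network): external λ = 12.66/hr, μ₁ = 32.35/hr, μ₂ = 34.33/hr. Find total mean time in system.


Each node sees arrival rate λ = 12.66/hr (tandem ⇒ throughput preserved).
W₁ = 1/(μ₁−λ) = 1/(32.35−12.66) = 0.05079 hr
W₂ = 1/(μ₂−λ) = 1/(34.33−12.66) = 0.04615 hr
W_total = W₁ + W₂ = 0.05079 + 0.04615 = 0.09693 hr

Final: 0.09693 hr


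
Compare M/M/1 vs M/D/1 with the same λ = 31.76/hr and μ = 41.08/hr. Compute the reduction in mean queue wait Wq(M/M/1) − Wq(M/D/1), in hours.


ρ = 31.76/41.08 = 0.7731
Wq(M/M/1) = ρ/(μ−λ) = 0.7731/9.32 = 0.08295 hr
Wq(M/D/1) = ρ/(2(μ−λ)) = 0.04148 hr
Savings = 0.08295 − 0.04148 = 0.04148 hr

Final: 0.04148 hr


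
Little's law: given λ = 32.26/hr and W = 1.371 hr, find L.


L = λW = 32.26·1.371 = 44.2285

Final: 44.2285


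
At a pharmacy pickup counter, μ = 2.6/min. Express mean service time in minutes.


Mean service time = 1/μ = 1/2.6 minute = 0.38462 minute
In minutes: 0.38462 × 1 = 0.3846 min

Final: 0.3846 min


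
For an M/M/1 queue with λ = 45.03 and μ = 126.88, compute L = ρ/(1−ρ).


ρ = λ/μ = 45.03/126.88 = 0.3549
L = ρ/(1−ρ) = 0.3549/(1 − 0.3549) = 0.3549/0.6451 = 0.5502

Final: 0.5502


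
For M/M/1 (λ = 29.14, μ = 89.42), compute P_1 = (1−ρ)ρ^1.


ρ = 29.14/89.42 = 0.3259
P_n = (1−ρ)·ρ^n = (1 − 0.3259)·0.3259^1 = 0.6741·0.325878 = 0.219681

Final: 0.219681


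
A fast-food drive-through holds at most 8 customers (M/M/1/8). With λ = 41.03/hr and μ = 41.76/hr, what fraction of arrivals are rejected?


ρ = λ/μ = 41.03/41.76 = 0.9825
P_K = (1−ρ)ρ^K/(1−ρ^(K+1)) = (0.01748·0.868417)/(1 − 0.853236)
= 0.015181/0.146764 = 0.103436

Final: 0.103436


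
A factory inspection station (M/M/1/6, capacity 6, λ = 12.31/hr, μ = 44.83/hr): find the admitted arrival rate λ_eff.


ρ = 0.2746; P_K = (1−ρ)ρ^6/(1−ρ^7) = 0.0003110
λ_eff = λ(1 − P_K) = 12.31·(1 − 0.0003110) = 12.31·0.999689 = 12.3062 /hr

Final: 12.3062 /hr


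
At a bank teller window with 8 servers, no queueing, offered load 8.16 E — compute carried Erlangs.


B(8,8.16) = 0.244406 (Erlang-B)
Carried load = a(1 − B) = 8.16·(1 − 0.244406) = 8.16·0.755594 = 6.1656 E

Final: 6.1656 Erlangs


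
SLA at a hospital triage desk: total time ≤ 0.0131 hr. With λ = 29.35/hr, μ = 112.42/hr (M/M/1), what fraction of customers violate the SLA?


W ~ Exponential(μ−λ) for M/M/1.
μ − λ = 112.42 − 29.35 = 83.0700
P(W > t) = e^{−(μ−λ)t} = e^{−1.0882} = 0.336817

Final: 0.336817


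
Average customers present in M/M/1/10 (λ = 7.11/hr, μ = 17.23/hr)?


ρ = 7.11/17.23 = 0.4127
L = ρ[1 − (K+1)ρ^K + Kρ^(K+1)] / [(1−ρ)(1−ρ^(K+1))]
Numerator: 0.4127·(1 − 11·0.0001432 + 10·0.00005908) = 0.412246
Denominator: (0.5873)·(0.999941) = 0.587313
L = 0.412246/0.587313 = 0.7019

Final: 0.7019


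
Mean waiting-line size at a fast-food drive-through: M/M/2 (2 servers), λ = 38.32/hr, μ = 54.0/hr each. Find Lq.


a = λ/μ = 0.7096; ρ = a/2 = 0.3548
P₀ = 0.476217
Lq = P₀·a^c·ρ / (c!·(1−ρ)²) = 0.476217·0.50357·0.3548/(2·0.41626)
= 0.10220

Final: 0.10220


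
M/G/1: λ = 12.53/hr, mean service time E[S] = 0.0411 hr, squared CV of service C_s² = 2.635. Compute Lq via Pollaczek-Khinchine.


ρ = λ·E[S] = 12.53·0.0411 = 0.5150
Lq = ρ²(1+C_s²)/(2(1−ρ)) = 0.2652·(1+2.635)/(2·0.4850)
= 0.2652·3.6350/0.9700 = 0.99381

Final: 0.99381


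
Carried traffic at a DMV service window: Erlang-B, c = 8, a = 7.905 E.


B(8,7.905) = 0.230284 (Erlang-B)
Carried load = a(1 − B) = 7.905·(1 − 0.230284) = 7.905·0.769716 = 6.0846 E

Final: 6.0846 Erlangs


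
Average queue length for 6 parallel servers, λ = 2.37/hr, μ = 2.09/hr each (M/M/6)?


a = λ/μ = 1.1340; ρ = a/6 = 0.1890
P₀ = 0.321739
Lq = P₀·a^c·ρ / (c!·(1−ρ)²) = 0.321739·2.12624·0.1890/(720·0.65773)
= 0.0002730

Final: 0.0002730


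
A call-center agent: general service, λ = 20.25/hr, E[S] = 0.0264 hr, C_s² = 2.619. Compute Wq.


ρ = λ·E[S] = 20.25·0.0264 = 0.5346
E[S²] = E[S]²(1+C_s²) = 0.0264²·(1+2.619) = 0.002522
Wq = λ·E[S²]/(2(1−ρ)) = 20.25·0.002522/(2·0.4654) = 0.05487 hr

Final: 0.05487 hr


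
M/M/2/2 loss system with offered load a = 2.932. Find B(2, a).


B(c,a) = (a^c/c!) / Σ_{k=0}^{c} a^k/k!
a^2/2! = 4.298312
Σ terms (k=0..2): 1.00000 + 2.93200 + 4.29831 = 8.230312
B = 4.298312/8.230312 = 0.522254

Final: 0.522254


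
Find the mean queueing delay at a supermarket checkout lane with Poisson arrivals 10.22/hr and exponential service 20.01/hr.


ρ = 10.22/20.01 = 0.5107
Wq = ρ/(μ−λ) = 0.5107/(20.01 − 10.22) = 0.5107/9.79 = 0.05217 hr

Final: 0.05217 hr


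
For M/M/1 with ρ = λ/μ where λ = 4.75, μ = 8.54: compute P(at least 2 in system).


ρ = 4.75/8.54 = 0.5562
P(N ≥ n) = ρ^n = 0.5562^2 = 0.309365

Final: 0.309365


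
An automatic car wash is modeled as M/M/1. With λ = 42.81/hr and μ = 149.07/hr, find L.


ρ = λ/μ = 42.81/149.07 = 0.2872
L = ρ/(1−ρ) = 0.2872/(1 − 0.2872) = 0.2872/0.7128 = 0.4029

Final: 0.4029


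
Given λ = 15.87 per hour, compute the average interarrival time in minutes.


Mean interarrival time = 1/λ = 1/15.87 hour = 0.06301 hour
In minutes: 0.06301 × 60 = 3.7807 min

Final: 3.7807 min


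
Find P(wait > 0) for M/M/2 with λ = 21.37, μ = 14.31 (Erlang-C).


a = λ/μ = 1.4934; ρ = a/2 = 0.7467
P₀ = 0.145029 (from M/M/c formula)
C(c,a) = [a^c/(c!(1−ρ))]·P₀ = [2.23013/(2·0.2533)]·0.145029
= 4.40181·0.145029 = 0.638390

Final: 0.638390


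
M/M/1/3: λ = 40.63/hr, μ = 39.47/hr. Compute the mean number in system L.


ρ = 40.63/39.47 = 1.0294
L = ρ[1 − (K+1)ρ^K + Kρ^(K+1)] / [(1−ρ)(1−ρ^(K+1))]
Numerator: 1.0294·(1 − 4·1.090785 + 3·1.122842) = 0.005546
Denominator: (-0.02939)·(-0.122842) = 0.003610
L = 0.005546/0.003610 = 1.5362

Final: 1.5362


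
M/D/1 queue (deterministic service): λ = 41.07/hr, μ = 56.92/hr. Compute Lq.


ρ = 41.07/56.92 = 0.7215
M/D/1: Lq = ρ²/(2(1−ρ)) = 0.5206/(2·0.2785) = 0.93481

Final: 0.93481


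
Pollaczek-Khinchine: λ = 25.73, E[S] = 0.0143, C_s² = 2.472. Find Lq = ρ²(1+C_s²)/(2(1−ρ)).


ρ = λ·E[S] = 25.73·0.0143 = 0.3679
Lq = ρ²(1+C_s²)/(2(1−ρ)) = 0.1354·(1+2.472)/(2·0.6321)
= 0.1354·3.4720/1.2641 = 0.37183

Final: 0.37183


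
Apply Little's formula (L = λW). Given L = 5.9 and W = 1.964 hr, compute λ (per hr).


λ = L/W = 5.9/1.964 = 3.0041 /hr

Final: 3.0041 /hr


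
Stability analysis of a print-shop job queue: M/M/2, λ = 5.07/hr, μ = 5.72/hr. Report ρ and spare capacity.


Total capacity cμ = 2·5.72 = 11.44/hr
ρ = λ/(cμ) = 5.07/11.44 = 0.4432
Stable ⇔ ρ < 1: YES
Spare capacity = cμ − λ = 11.44 − 5.07 = 6.37/hr

Final: ρ = 0.4432; stable; margin = 6.37/hr


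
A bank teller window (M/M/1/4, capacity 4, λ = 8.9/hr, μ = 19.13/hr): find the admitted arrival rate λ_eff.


ρ = 0.4652; P_K = (1−ρ)ρ^4/(1−ρ^5) = 0.025611
λ_eff = λ(1 − P_K) = 8.9·(1 − 0.025611) = 8.9·0.974389 = 8.6721 /hr

Final: 8.6721 /hr


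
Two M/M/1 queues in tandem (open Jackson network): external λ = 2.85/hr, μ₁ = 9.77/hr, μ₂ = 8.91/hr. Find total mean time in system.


Each node sees arrival rate λ = 2.85/hr (tandem ⇒ throughput preserved).
W₁ = 1/(μ₁−λ) = 1/(9.77−2.85) = 0.14451 hr
W₂ = 1/(μ₂−λ) = 1/(8.91−2.85) = 0.16502 hr
W_total = W₁ + W₂ = 0.14451 + 0.16502 = 0.30953 hr

Final: 0.30953 hr


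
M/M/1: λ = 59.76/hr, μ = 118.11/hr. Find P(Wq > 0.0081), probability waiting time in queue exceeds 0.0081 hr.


ρ = 59.76/118.11 = 0.5060
P(Wq > t) = ρ·e^{−(μ−λ)t} = 0.5060·e^{−0.4726}
= 0.5060·0.623358 = 0.315400

Final: 0.315400


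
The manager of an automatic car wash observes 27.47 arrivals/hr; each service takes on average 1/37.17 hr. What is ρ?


ρ = λ/μ = 27.47/37.17 = 0.7390

Final: 0.7390


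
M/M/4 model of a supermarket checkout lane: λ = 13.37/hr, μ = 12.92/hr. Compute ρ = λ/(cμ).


ρ = λ/(cμ) = 13.37/(4·12.92) = 13.37/51.68 = 0.2587

Final: 0.2587


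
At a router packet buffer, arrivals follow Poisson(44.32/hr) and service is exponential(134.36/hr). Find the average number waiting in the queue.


ρ = 44.32/134.36 = 0.3299
Lq = ρ²/(1−ρ) = 0.1088/0.6701 = 0.1624

Final: 0.1624


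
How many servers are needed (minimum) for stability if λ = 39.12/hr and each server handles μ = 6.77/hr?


Stability requires cμ > λ ⇔ c > λ/μ.
λ/μ = 39.12/6.77 = 5.7784
Minimum integer c = ⌊5.7784⌋ + 1 = 6
Check: 6·6.77 = 40.62 > 39.12, while 5·6.77 = 33.85 ≤ 39.12

Final: 6 servers


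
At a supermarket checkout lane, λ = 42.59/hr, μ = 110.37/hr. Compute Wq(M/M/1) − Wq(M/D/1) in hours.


ρ = 42.59/110.37 = 0.3859
Wq(M/M/1) = ρ/(μ−λ) = 0.3859/67.78 = 0.005693 hr
Wq(M/D/1) = ρ/(2(μ−λ)) = 0.002847 hr
Savings = 0.005693 − 0.002847 = 0.002847 hr

Final: 0.002847 hr


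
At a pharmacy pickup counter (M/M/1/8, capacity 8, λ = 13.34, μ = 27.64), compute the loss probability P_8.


ρ = λ/μ = 13.34/27.64 = 0.4826
P_K = (1−ρ)ρ^K/(1−ρ^(K+1)) = (0.5174·0.002944)/(1 − 0.001421)
= 0.001523/0.998579 = 0.001525

Final: 0.001525


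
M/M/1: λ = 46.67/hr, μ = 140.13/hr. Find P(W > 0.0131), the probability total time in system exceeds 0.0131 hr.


W ~ Exponential(μ−λ) for M/M/1.
μ − λ = 140.13 − 46.67 = 93.4600
P(W > t) = e^{−(μ−λ)t} = e^{−1.2243} = 0.293956

Final: 0.293956


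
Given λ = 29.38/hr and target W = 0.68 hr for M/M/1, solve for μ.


W = 1/(μ−λ) ⇒ μ − λ = 1/W = 1/0.68 = 1.4706
μ = λ + 1/W = 29.38 + 1.4706 = 30.8506 per hr

Final: 30.8506 /hr


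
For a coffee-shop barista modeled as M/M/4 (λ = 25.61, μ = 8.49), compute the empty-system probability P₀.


a = λ/μ = 25.61/8.49 = 3.0165; ρ = a/c = 0.7541
Σ_{k=0}^{3} a^k/k! (terms k=0..3) = 1.00000 + 3.01649 + 4.54961 + 4.57461 = 13.14071
Tail: a^4/(4!(1−ρ)) = 82.79566/(24·0.2459) = 14.03064
P₀ = 1/(13.14071 + 14.03064) = 1/27.17135 = 0.036803

Final: 0.036803


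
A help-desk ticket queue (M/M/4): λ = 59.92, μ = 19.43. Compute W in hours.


a = 3.0839; ρ = 0.7710; P₀ = 0.033132
Lq = P₀·a^c·ρ/(c!(1−ρ)²) = 1.83526
Wq = Lq/λ = 1.83526/59.92 = 0.03063 hr
W = Wq + 1/μ = 0.03063 + 0.05147 = 0.08210 hr

Final: 0.08210 hr


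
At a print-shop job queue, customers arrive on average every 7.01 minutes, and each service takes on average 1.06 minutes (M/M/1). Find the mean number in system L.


λ = 60/7.01 = 8.5592 /hr
μ = 60/1.06 = 56.6038 /hr
ρ = λ/μ = 8.5592/56.6038 = 0.1512
L = ρ/(1−ρ) = 0.1512/0.8488 = 0.1782

Final: 0.1782


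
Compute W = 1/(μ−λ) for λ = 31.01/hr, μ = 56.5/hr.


W = 1/(μ−λ) = 1/(56.5 − 31.01) = 1/25.49 = 0.03923 hr

Final: 0.03923 hr


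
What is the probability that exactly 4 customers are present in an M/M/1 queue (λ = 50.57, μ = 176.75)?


ρ = 50.57/176.75 = 0.2861
P_n = (1−ρ)·ρ^n = (1 − 0.2861)·0.2861^4 = 0.7139·0.006701 = 0.004784

Final: 0.004784


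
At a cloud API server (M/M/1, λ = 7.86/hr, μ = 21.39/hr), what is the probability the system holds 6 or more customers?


ρ = 7.86/21.39 = 0.3675
P(N ≥ n) = ρ^n = 0.3675^6 = 0.002462

Final: 0.002462


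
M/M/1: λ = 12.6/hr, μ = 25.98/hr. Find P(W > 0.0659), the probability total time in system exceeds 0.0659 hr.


W ~ Exponential(μ−λ) for M/M/1.
μ − λ = 25.98 − 12.6 = 13.3800
P(W > t) = e^{−(μ−λ)t} = e^{−0.8817} = 0.414061

Final: 0.414061


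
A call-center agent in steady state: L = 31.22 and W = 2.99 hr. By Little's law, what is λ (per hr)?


λ = L/W = 31.22/2.99 = 10.4415 /hr

Final: 10.4415 /hr


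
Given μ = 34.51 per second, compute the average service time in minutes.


Mean service time = 1/μ = 1/34.51 second = 0.02898 second
In minutes: 0.02898 × 0.0166667 = 0.0004830 min

Final: 0.0004830 min


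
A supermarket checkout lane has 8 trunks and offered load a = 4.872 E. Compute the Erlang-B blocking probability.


B(c,a) = (a^c/c!) / Σ_{k=0}^{c} a^k/k!
a^8/8! = 7.872954
Σ terms (k=0..8): 1.00000 + 4.87200 + 11.86819 + 19.27394 + 23.47566 + 22.87469 + 18.57425 + 12.92767 + 7.87295 = 122.739360
B = 7.872954/122.739360 = 0.064144

Final: 0.064144


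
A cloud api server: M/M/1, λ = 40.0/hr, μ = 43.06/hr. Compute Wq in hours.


ρ = 40.0/43.06 = 0.9289
Wq = ρ/(μ−λ) = 0.9289/(43.06 − 40.0) = 0.9289/3.06 = 0.3036 hr

Final: 0.3036 hr


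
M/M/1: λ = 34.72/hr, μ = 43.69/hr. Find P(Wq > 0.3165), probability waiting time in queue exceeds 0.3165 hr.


ρ = 34.72/43.69 = 0.7947
P(Wq > t) = ρ·e^{−(μ−λ)t} = 0.7947·e^{−2.8390}
= 0.7947·0.058484 = 0.046477

Final: 0.046477


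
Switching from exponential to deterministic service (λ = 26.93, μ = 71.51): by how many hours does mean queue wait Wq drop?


ρ = 26.93/71.51 = 0.3766
Wq(M/M/1) = ρ/(μ−λ) = 0.3766/44.58 = 0.008448 hr
Wq(M/D/1) = ρ/(2(μ−λ)) = 0.004224 hr
Savings = 0.008448 − 0.004224 = 0.004224 hr

Final: 0.004224 hr


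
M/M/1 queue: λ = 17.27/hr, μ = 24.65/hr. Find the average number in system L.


ρ = λ/μ = 17.27/24.65 = 0.7006
L = ρ/(1−ρ) = 0.7006/(1 − 0.7006) = 0.7006/0.2994 = 2.3401

Final: 2.3401


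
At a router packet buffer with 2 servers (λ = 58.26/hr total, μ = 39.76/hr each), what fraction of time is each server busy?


ρ = λ/(cμ) = 58.26/(2·39.76) = 58.26/79.52 = 0.7326

Final: 0.7326


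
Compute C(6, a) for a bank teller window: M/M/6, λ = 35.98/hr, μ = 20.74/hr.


a = λ/μ = 1.7348; ρ = a/6 = 0.2891
P₀ = 0.176324 (from M/M/c formula)
C(c,a) = [a^c/(c!(1−ρ))]·P₀ = [27.25928/(720·0.7109)]·0.176324
= 0.05326·0.176324 = 0.009391

Final: 0.009391


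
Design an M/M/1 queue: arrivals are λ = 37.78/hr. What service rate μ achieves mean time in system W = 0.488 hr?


W = 1/(μ−λ) ⇒ μ − λ = 1/W = 1/0.488 = 2.0492
μ = λ + 1/W = 37.78 + 2.0492 = 39.8292 per hr

Final: 39.8292 /hr


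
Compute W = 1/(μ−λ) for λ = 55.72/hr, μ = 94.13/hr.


W = 1/(μ−λ) = 1/(94.13 − 55.72) = 1/38.41 = 0.02603 hr

Final: 0.02603 hr


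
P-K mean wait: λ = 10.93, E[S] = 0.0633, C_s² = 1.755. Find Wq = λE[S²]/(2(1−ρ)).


ρ = λ·E[S] = 10.93·0.0633 = 0.6919
E[S²] = E[S]²(1+C_s²) = 0.0633²·(1+1.755) = 0.011039
Wq = λ·E[S²]/(2(1−ρ)) = 10.93·0.011039/(2·0.3081) = 0.19579 hr

Final: 0.19579 hr


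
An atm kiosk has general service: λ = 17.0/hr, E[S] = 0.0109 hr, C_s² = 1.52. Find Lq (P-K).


ρ = λ·E[S] = 17.0·0.0109 = 0.1853
Lq = ρ²(1+C_s²)/(2(1−ρ)) = 0.03434·(1+1.52)/(2·0.8147)
= 0.03434·2.5200/1.6294 = 0.05310

Final: 0.05310


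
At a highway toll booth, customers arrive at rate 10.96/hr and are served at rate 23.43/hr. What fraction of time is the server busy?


ρ = λ/μ = 10.96/23.43 = 0.4678

Final: 0.4678


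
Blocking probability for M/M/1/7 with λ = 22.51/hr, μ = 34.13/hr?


ρ = λ/μ = 22.51/34.13 = 0.6595
P_K = (1−ρ)ρ^K/(1−ρ^(K+1)) = (0.3405·0.054284)/(1 − 0.035803)
= 0.018482/0.964197 = 0.019168

Final: 0.019168


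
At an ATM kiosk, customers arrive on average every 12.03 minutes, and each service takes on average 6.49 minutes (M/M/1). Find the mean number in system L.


λ = 60/12.03 = 4.9875 /hr
μ = 60/6.49 = 9.2450 /hr
ρ = λ/μ = 4.9875/9.2450 = 0.5395
L = ρ/(1−ρ) = 0.5395/0.4605 = 1.1715

Final: 1.1715


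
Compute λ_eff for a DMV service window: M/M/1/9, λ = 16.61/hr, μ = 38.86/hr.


ρ = 0.4274; P_K = (1−ρ)ρ^9/(1−ρ^10) = 0.0002727
λ_eff = λ(1 − P_K) = 16.61·(1 − 0.0002727) = 16.61·0.999727 = 16.6055 /hr

Final: 16.6055 /hr


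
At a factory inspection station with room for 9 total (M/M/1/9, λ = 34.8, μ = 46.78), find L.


ρ = 34.8/46.78 = 0.7439
L = ρ[1 − (K+1)ρ^K + Kρ^(K+1)] / [(1−ρ)(1−ρ^(K+1))]
Numerator: 0.7439·(1 − 10·0.069770 + 9·0.051903) = 0.572378
Denominator: (0.2561)·(0.948097) = 0.242800
L = 0.572378/0.242800 = 2.3574

Final: 2.3574


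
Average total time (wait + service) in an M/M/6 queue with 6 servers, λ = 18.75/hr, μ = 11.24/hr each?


a = 1.6681; ρ = 0.2780; P₀ = 0.188504
Lq = P₀·a^c·ρ/(c!(1−ρ)²) = 0.003009
Wq = Lq/λ = 0.003009/18.75 = 0.0001605 hr
W = Wq + 1/μ = 0.0001605 + 0.08897 = 0.08913 hr

Final: 0.08913 hr


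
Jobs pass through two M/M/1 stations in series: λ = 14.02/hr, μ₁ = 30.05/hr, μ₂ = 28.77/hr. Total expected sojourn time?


Each node sees arrival rate λ = 14.02/hr (tandem ⇒ throughput preserved).
W₁ = 1/(μ₁−λ) = 1/(30.05−14.02) = 0.06238 hr
W₂ = 1/(μ₂−λ) = 1/(28.77−14.02) = 0.06780 hr
W_total = W₁ + W₂ = 0.06238 + 0.06780 = 0.13018 hr

Final: 0.13018 hr


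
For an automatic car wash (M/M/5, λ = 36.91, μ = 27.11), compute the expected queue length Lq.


a = λ/μ = 1.3615; ρ = a/5 = 0.2723
P₀ = 0.256037
Lq = P₀·a^c·ρ / (c!·(1−ρ)²) = 0.256037·4.67813·0.2723/(120·0.52955)
= 0.005133

Final: 0.005133


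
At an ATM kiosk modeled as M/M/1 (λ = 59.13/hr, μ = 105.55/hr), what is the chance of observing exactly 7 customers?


ρ = 59.13/105.55 = 0.5602
P_n = (1−ρ)·ρ^n = (1 − 0.5602)·0.5602^7 = 0.4398·0.017316 = 0.007615

Final: 0.007615


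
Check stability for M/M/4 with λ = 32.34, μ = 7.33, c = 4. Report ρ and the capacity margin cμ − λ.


Total capacity cμ = 4·7.33 = 29.32/hr
ρ = λ/(cμ) = 32.34/29.32 = 1.1030
Stable ⇔ ρ < 1: NO
Spare capacity = cμ − λ = 29.32 − 32.34 = -3.02/hr

Final: ρ = 1.1030; unstable; margin = -3.02/hr


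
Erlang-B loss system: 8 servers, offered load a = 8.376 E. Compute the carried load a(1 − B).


B(8,8.376) = 0.256187 (Erlang-B)
Carried load = a(1 − B) = 8.376·(1 − 0.256187) = 8.376·0.743813 = 6.2302 E

Final: 6.2302 Erlangs


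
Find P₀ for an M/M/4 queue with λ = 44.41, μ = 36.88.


a = λ/μ = 44.41/36.88 = 1.2042; ρ = a/c = 0.3010
Σ_{k=0}^{3} a^k/k! (terms k=0..3) = 1.00000 + 1.20418 + 0.72502 + 0.29102 = 3.22021
Tail: a^4/(4!(1−ρ)) = 2.10261/(24·0.6990) = 0.12534
P₀ = 1/(3.22021 + 0.12534) = 1/3.34555 = 0.298904

Final: 0.298904


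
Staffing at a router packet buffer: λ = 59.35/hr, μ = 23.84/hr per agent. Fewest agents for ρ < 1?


Stability requires cμ > λ ⇔ c > λ/μ.
λ/μ = 59.35/23.84 = 2.4895
Minimum integer c = ⌊2.4895⌋ + 1 = 3
Check: 3·23.84 = 71.52 > 59.35, while 2·23.84 = 47.68 ≤ 59.35

Final: 3 servers


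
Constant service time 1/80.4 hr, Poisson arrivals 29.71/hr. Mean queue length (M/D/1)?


ρ = 29.71/80.4 = 0.3695
M/D/1: Lq = ρ²/(2(1−ρ)) = 0.1366/(2·0.6305) = 0.10829

Final: 0.10829


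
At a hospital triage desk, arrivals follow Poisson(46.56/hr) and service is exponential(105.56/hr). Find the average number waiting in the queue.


ρ = 46.56/105.56 = 0.4411
Lq = ρ²/(1−ρ) = 0.1945/0.5589 = 0.3481

Final: 0.3481


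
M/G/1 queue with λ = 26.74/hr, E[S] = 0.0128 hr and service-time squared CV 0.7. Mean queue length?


ρ = λ·E[S] = 26.74·0.0128 = 0.3423
Lq = ρ²(1+C_s²)/(2(1−ρ)) = 0.1172·(1+0.7)/(2·0.6577)
= 0.1172·1.7000/1.3155 = 0.15140

Final: 0.15140


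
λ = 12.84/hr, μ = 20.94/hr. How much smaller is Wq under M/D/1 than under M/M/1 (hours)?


ρ = 12.84/20.94 = 0.6132
Wq(M/M/1) = ρ/(μ−λ) = 0.6132/8.10 = 0.07570 hr
Wq(M/D/1) = ρ/(2(μ−λ)) = 0.03785 hr
Savings = 0.07570 − 0.03785 = 0.03785 hr

Final: 0.03785 hr


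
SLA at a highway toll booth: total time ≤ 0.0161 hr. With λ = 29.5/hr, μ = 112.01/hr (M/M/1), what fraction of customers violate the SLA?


W ~ Exponential(μ−λ) for M/M/1.
μ − λ = 112.01 − 29.5 = 82.5100
P(W > t) = e^{−(μ−λ)t} = e^{−1.3284} = 0.264898

Final: 0.264898


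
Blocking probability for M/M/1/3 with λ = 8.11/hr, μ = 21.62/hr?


ρ = λ/μ = 8.11/21.62 = 0.3751
P_K = (1−ρ)ρ^K/(1−ρ^(K+1)) = (0.6249·0.052783)/(1 − 0.019800)
= 0.032983/0.980200 = 0.033650

Final: 0.033650


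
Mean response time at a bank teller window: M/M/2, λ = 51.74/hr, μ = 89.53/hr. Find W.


a = 0.5779; ρ = 0.2890; P₀ = 0.551646
Lq = P₀·a^c·ρ/(c!(1−ρ)²) = 0.05265
Wq = Lq/λ = 0.05265/51.74 = 0.001018 hr
W = Wq + 1/μ = 0.001018 + 0.01117 = 0.01219 hr

Final: 0.01219 hr


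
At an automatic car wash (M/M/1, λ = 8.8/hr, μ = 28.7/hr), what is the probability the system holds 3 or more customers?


ρ = 8.8/28.7 = 0.3066
P(N ≥ n) = ρ^n = 0.3066^3 = 0.028827

Final: 0.028827


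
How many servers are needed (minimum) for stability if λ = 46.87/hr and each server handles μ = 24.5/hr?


Stability requires cμ > λ ⇔ c > λ/μ.
λ/μ = 46.87/24.5 = 1.9131
Minimum integer c = ⌊1.9131⌋ + 1 = 2
Check: 2·24.5 = 49.00 > 46.87, while 1·24.5 = 24.50 ≤ 46.87

Final: 2 servers


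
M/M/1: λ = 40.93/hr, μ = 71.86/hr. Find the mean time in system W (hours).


W = 1/(μ−λ) = 1/(71.86 − 40.93) = 1/30.93 = 0.03233 hr

Final: 0.03233 hr


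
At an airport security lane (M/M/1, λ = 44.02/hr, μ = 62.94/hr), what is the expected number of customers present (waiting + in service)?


ρ = λ/μ = 44.02/62.94 = 0.6994
L = ρ/(1−ρ) = 0.6994/(1 − 0.6994) = 0.6994/0.3006 = 2.3266

Final: 2.3266


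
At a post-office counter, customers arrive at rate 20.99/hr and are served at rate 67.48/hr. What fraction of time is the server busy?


ρ = λ/μ = 20.99/67.48 = 0.3111

Final: 0.3111


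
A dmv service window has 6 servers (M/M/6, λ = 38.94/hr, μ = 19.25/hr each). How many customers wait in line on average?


a = λ/μ = 2.0229; ρ = a/6 = 0.3371
P₀ = 0.132067
Lq = P₀·a^c·ρ / (c!·(1−ρ)²) = 0.132067·68.51589·0.3371/(720·0.43938)
= 0.009643

Final: 0.009643


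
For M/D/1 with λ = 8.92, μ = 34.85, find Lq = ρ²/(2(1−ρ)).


ρ = 8.92/34.85 = 0.2560
M/D/1: Lq = ρ²/(2(1−ρ)) = 0.06551/(2·0.7440) = 0.04402

Final: 0.04402


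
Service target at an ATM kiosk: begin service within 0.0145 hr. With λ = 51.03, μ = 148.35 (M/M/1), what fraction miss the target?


ρ = 51.03/148.35 = 0.3440
P(Wq > t) = ρ·e^{−(μ−λ)t} = 0.3440·e^{−1.4111}
= 0.3440·0.243865 = 0.083886

Final: 0.083886


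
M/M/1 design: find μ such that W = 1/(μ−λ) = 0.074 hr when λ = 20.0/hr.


W = 1/(μ−λ) ⇒ μ − λ = 1/W = 1/0.074 = 13.5135
μ = λ + 1/W = 20.0 + 13.5135 = 33.5135 per hr

Final: 33.5135 /hr


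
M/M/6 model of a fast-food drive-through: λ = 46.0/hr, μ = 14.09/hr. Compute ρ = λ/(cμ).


ρ = λ/(cμ) = 46.0/(6·14.09) = 46.0/84.54 = 0.5441

Final: 0.5441


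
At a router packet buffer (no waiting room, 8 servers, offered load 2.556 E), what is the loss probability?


B(c,a) = (a^c/c!) / Σ_{k=0}^{c} a^k/k!
a^8/8! = 0.045182
Σ terms (k=0..8): 1.00000 + 2.55600 + 3.26657 + 2.78312 + 1.77841 + 0.90912 + 0.38729 + 0.14141 + 0.04518 = 12.867103
B = 0.045182/12.867103 = 0.003511

Final: 0.003511


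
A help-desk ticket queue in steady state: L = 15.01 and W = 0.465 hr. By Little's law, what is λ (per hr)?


λ = L/W = 15.01/0.465 = 32.2796 /hr

Final: 32.2796 /hr


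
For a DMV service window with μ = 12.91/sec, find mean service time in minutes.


Mean service time = 1/μ = 1/12.91 second = 0.07746 second
In minutes: 0.07746 × 0.0166667 = 0.001291 min

Final: 0.001291 min


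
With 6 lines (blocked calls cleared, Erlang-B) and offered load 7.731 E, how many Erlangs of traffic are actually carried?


B(6,7.731) = 0.374819 (Erlang-B)
Carried load = a(1 − B) = 7.731·(1 − 0.374819) = 7.731·0.625181 = 4.8333 E

Final: 4.8333 Erlangs


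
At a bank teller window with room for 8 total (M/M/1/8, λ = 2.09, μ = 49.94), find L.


ρ = 2.09/49.94 = 0.04185
L = ρ[1 − (K+1)ρ^K + Kρ^(K+1)] / [(1−ρ)(1−ρ^(K+1))]
Numerator: 0.04185·(1 − 9·9.410e-12 + 8·3.938e-13) = 0.041850
Denominator: (0.9581)·(1.000000) = 0.958150
L = 0.041850/0.958150 = 0.04368

Final: 0.04368


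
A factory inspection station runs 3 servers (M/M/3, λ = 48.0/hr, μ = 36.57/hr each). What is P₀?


a = λ/μ = 48.0/36.57 = 1.3126; ρ = a/c = 0.4375
Σ_{k=0}^{2} a^k/k! (terms k=0..2) = 1.00000 + 1.31255 + 0.86140 = 3.17395
Tail: a^3/(3!(1−ρ)) = 2.26125/(6·0.5625) = 0.67002
P₀ = 1/(3.17395 + 0.67002) = 1/3.84397 = 0.260148

Final: 0.260148


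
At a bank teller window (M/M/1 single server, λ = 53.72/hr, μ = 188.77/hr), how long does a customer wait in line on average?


ρ = 53.72/188.77 = 0.2846
Wq = ρ/(μ−λ) = 0.2846/(188.77 − 53.72) = 0.2846/135.05 = 0.002107 hr

Final: 0.002107 hr


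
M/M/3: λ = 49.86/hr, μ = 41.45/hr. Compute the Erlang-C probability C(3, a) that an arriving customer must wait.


a = λ/μ = 1.2029; ρ = a/3 = 0.4010
P₀ = 0.293201 (from M/M/c formula)
C(c,a) = [a^c/(c!(1−ρ))]·P₀ = [1.74054/(6·0.5990)]·0.293201
= 0.48426·0.293201 = 0.141986

Final: 0.141986


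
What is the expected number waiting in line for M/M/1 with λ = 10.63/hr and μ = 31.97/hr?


ρ = 10.63/31.97 = 0.3325
Lq = ρ²/(1−ρ) = 0.1106/0.6675 = 0.1656

Final: 0.1656


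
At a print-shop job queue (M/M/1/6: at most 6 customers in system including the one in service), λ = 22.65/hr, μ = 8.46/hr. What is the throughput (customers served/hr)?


ρ = 2.6773; P_K = (1−ρ)ρ^6/(1−ρ^7) = 0.627126
λ_eff = λ(1 − P_K) = 22.65·(1 − 0.627126) = 22.65·0.372874 = 8.4456 /hr

Final: 8.4456 /hr


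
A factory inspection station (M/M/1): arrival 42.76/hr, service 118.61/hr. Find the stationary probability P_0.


ρ = 42.76/118.61 = 0.3605
P_n = (1−ρ)·ρ^n = (1 − 0.3605)·0.3605^0 = 0.6395·1.000000 = 0.639491

Final: 0.639491


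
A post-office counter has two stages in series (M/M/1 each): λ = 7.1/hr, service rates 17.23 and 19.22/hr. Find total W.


Each node sees arrival rate λ = 7.1/hr (tandem ⇒ throughput preserved).
W₁ = 1/(μ₁−λ) = 1/(17.23−7.1) = 0.09872 hr
W₂ = 1/(μ₂−λ) = 1/(19.22−7.1) = 0.08251 hr
W_total = W₁ + W₂ = 0.09872 + 0.08251 = 0.18122 hr

Final: 0.18122 hr


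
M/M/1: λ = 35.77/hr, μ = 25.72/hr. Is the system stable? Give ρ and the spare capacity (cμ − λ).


Total capacity cμ = 1·25.72 = 25.72/hr
ρ = λ/(cμ) = 35.77/25.72 = 1.3907
Stable ⇔ ρ < 1: NO
Spare capacity = cμ − λ = 25.72 − 35.77 = -10.05/hr

Final: ρ = 1.3907; unstable; margin = -10.05/hr


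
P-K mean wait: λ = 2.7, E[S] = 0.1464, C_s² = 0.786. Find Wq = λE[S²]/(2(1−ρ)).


ρ = λ·E[S] = 2.7·0.1464 = 0.3953
E[S²] = E[S]²(1+C_s²) = 0.1464²·(1+0.786) = 0.038279
Wq = λ·E[S²]/(2(1−ρ)) = 2.7·0.038279/(2·0.6047) = 0.08546 hr

Final: 0.08546 hr


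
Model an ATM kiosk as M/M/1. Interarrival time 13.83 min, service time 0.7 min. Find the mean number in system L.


λ = 60/13.83 = 4.3384 /hr
μ = 60/0.7 = 85.7143 /hr
ρ = λ/μ = 4.3384/85.7143 = 0.05061
L = ρ/(1−ρ) = 0.05061/0.9494 = 0.05331

Final: 0.05331


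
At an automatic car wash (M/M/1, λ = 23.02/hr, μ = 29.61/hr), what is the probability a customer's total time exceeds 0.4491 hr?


W ~ Exponential(μ−λ) for M/M/1.
μ − λ = 29.61 − 23.02 = 6.5900
P(W > t) = e^{−(μ−λ)t} = e^{−2.9596} = 0.051841

Final: 0.051841


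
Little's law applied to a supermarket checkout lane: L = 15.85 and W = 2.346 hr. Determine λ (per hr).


λ = L/W = 15.85/2.346 = 6.7562 /hr

Final: 6.7562 /hr


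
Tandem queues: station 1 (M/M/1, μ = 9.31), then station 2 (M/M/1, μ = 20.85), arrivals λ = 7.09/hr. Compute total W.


Each node sees arrival rate λ = 7.09/hr (tandem ⇒ throughput preserved).
W₁ = 1/(μ₁−λ) = 1/(9.31−7.09) = 0.45045 hr
W₂ = 1/(μ₂−λ) = 1/(20.85−7.09) = 0.07267 hr
W_total = W₁ + W₂ = 0.45045 + 0.07267 = 0.52312 hr

Final: 0.52312 hr


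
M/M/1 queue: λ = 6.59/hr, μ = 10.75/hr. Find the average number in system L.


ρ = λ/μ = 6.59/10.75 = 0.6130
L = ρ/(1−ρ) = 0.6130/(1 − 0.6130) = 0.6130/0.3870 = 1.5841

Final: 1.5841


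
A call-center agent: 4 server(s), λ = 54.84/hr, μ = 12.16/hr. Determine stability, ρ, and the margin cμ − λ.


Total capacity cμ = 4·12.16 = 48.64/hr
ρ = λ/(cμ) = 54.84/48.64 = 1.1275
Stable ⇔ ρ < 1: NO
Spare capacity = cμ − λ = 48.64 − 54.84 = -6.20/hr

Final: ρ = 1.1275; unstable; margin = -6.20/hr


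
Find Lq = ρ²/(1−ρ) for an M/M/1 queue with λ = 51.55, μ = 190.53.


ρ = 51.55/190.53 = 0.2706
Lq = ρ²/(1−ρ) = 0.07320/0.7294 = 0.1004

Final: 0.1004
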